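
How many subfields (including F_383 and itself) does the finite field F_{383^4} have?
F_{383^4} has 3 subfields

The subfields of F_{p^n} are exactly the fields F_{p^d} for d | n (each is the fixed field of the unique index-d subgroup of Gal(F_{p^n}/F_p) ≅ Z/nZ). The divisors of n = 4 are {1, 2, 4}, giving 3 subfields: F_{383^1}, F_{383^2}, F_{383^4}.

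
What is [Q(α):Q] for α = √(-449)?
[Q(α):Q] = 2

[Q(α):Q] equals the degree of the minimal polynomial of α. Here α^2 = -449 and x^2 + 449 is irreducible (d = -449 is squarefree, ≠ 1, hence not a square), so deg(m_α) = 2. Thus [Q(α):Q] = 2.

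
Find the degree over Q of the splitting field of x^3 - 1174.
[K : Q] = 6

The roots of x^3 - 1174 are ∛1174, ω∛1174, ω^2∛1174 where ω = e^(2πi/3) is a primitive cube root of unity, so K = Q(∛1174, ω). Now [Q(∛1174):Q] = 3 (since 1174 is not a perfect cube, x^3 - 1174 is irreducible) and [Q(ω):Q] = 2. Both 2 and 3 divide [K:Q], and [K:Q] ≤ 3·2 = 6, so [K:Q] = 6. (Equivalently: Q(∛1174) ⊂ R but ω ∉ R, so [K : Q(∛1174)] = 2.)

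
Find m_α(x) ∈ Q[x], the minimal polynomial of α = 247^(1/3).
m_α(x) = x^3 - 247

α satisfies α^3 = 247, so x^3 - 247 annihilates α. By the rational root test, a rational root p/q (in lowest terms) of x^3 - 247 would satisfy p^3 = 247 q^3, forcing q = 1 and p^3 = 247; but 247 is not a perfect cube, contradiction. A monic cubic over Q with no rational root is irreducible (any nontrivial factorization would include a linear factor). Hence x^3 - 247 is the minimal polynomial of α, and in particular [Q(α):Q] = 3.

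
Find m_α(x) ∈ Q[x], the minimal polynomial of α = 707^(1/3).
m_α(x) = x^3 - 707

α satisfies α^3 = 707, so x^3 - 707 annihilates α. By the rational root test, a rational root p/q (in lowest terms) of x^3 - 707 would satisfy p^3 = 707 q^3, forcing q = 1 and p^3 = 707; but 707 is not a perfect cube, contradiction. A monic cubic over Q with no rational root is irreducible (any nontrivial factorization would include a linear factor). Hence x^3 - 707 is the minimal polynomial of α, and in particular [Q(α):Q] = 3.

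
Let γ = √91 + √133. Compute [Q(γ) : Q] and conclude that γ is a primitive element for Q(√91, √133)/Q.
[Q(γ) : Q] = 4 (equivalently, Q(γ) = Q(√91, √133))

Obviously Q(γ) ⊆ Q(√91, √133), and [Q(√91, √133):Q] = 4 (since 91, 133 are distinct squarefree integers > 1 with 12103 not a perfect square). To show equality we compute the minimal polynomial of γ. From γ = √91 + √133: γ^2 = 91 + 2√(12103) + 133 = 224 + 2√(12103), so γ^2 - 224 = 2√(12103); squaring, (γ^2 - 224)^2 = 4·12103, i.e. γ^4 - 448γ^2 + 50176 - 48412 = 0, i.e. γ^4 - 448γ^2 + 1764 = 0. So γ is a root of x^4 - 448x^2 + 1764. This polynomial is irreducible over Q: it has no rational root (each ±√91 ± √133 is irrational), and any factorization into two quadratics over Q would force √(12103) ∈ Q (pairing opposite roots) or √91, √133 ∈ Q (other pairings), all impossible. Hence [Q(γ):Q] = 4 = [Q(√91, √133):Q], so Q(γ) = Q(√91, √133).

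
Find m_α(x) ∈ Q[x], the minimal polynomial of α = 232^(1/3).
m_α(x) = x^3 - 232

α satisfies α^3 = 232, so x^3 - 232 annihilates α. By the rational root test, a rational root p/q (in lowest terms) of x^3 - 232 would satisfy p^3 = 232 q^3, forcing q = 1 and p^3 = 232; but 232 is not a perfect cube, contradiction. A monic cubic over Q with no rational root is irreducible (any nontrivial factorization would include a linear factor). Hence x^3 - 232 is the minimal polynomial of α, and in particular [Q(α):Q] = 3.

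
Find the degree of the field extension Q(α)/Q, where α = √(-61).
[Q(α):Q] = 2

[Q(α):Q] equals the degree of the minimal polynomial of α. Here α^2 = -61 and x^2 + 61 is irreducible (d = -61 is squarefree, ≠ 1, hence not a square), so deg(m_α) = 2. Thus [Q(α):Q] = 2.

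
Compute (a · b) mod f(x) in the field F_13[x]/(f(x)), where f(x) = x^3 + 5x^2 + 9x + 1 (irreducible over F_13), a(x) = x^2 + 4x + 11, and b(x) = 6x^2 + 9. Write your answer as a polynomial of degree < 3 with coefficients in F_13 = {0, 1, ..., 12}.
a · b ≡ 12x^2 + 6x + 1 (mod f(x))

Multiply in F_13[x]: a(x)·b(x) = (x^2 + 4x + 11)·(6x^2 + 9) = 6x^4 + 11x^3 + 10x^2 + 10x + 8. This has degree ≥ 3, so divide by f(x) over F_13: 6x^4 + 11x^3 + 10x^2 + 10x + 8 = (6x + 7)·(x^3 + 5x^2 + 9x + 1) + (12x^2 + 6x + 1). Hence a·b ≡ 12x^2 + 6x + 1 (mod f). (F_13[x]/(f) is a field with 13^3 = 2197 elements since f is irreducible of degree 3.)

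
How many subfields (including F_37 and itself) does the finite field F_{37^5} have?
F_{37^5} has 2 subfields

The subfields of F_{p^n} are exactly the fields F_{p^d} for d | n (each is the fixed field of the unique index-d subgroup of Gal(F_{p^n}/F_p) ≅ Z/nZ). The divisors of n = 5 are {1, 5}, giving 2 subfields: F_{37^1}, F_{37^5}.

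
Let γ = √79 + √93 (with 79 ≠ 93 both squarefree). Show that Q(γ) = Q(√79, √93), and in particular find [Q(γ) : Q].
[Q(γ) : Q] = 4 (equivalently, Q(γ) = Q(√79, √93))

Obviously Q(γ) ⊆ Q(√79, √93), and [Q(√79, √93):Q] = 4 (since 79, 93 are distinct squarefree integers > 1 with 7347 not a perfect square). To show equality we compute the minimal polynomial of γ. From γ = √79 + √93: γ^2 = 79 + 2√(7347) + 93 = 172 + 2√(7347), so γ^2 - 172 = 2√(7347); squaring, (γ^2 - 172)^2 = 4·7347, i.e. γ^4 - 344γ^2 + 29584 - 29388 = 0, i.e. γ^4 - 344γ^2 + 196 = 0. So γ is a root of x^4 - 344x^2 + 196. This polynomial is irreducible over Q: it has no rational root (each ±√79 ± √93 is irrational), and any factorization into two quadratics over Q would force √(7347) ∈ Q (pairing opposite roots) or √79, √93 ∈ Q (other pairings), all impossible. Hence [Q(γ):Q] = 4 = [Q(√79, √93):Q], so Q(γ) = Q(√79, √93).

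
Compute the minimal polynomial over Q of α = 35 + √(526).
m_α(x) = x^2 - 70x + 699

From α - 35 = √(526), squaring gives (α - 35)^2 = 526, i.e. α^2 - 70α + 1225 = 526, so α^2 - 70α + 699 = 0. The discriminant of x^2 - 70x + 699 is (-70)^2 - 4·(699) = 4900 - 2796 = 2104, and 4·(526) is not a perfect square in Q since 526 is squarefree and ≠ 1. Hence x^2 - 70x + 699 is irreducible over Q and is the minimal polynomial of α.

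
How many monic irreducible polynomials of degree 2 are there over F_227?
There are 25651 monic irreducible polynomials of degree 2 over F_227

Each element of F_{227^2} that lies in no proper subfield is a root of exactly one monic irreducible of degree 2 over F_227, and each such polynomial has 2 distinct roots in F_{227^2}. By Möbius inversion the count is N_227(2) = (1/2) Σ_{d|2} μ(2/d) · 227^d = (1/2)(μ(2)·227^1 + μ(1)·227^2) = 51302/2 = 25651.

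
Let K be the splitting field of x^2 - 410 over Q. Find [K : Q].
[K : Q] = 2

f(x) = x^2 - 410 factors as (x - √410)(x + √410). The splitting field is K = Q(√410). Since 410 is squarefree and > 1, it is not a perfect square, so x^2 - 410 is irreducible over Q and [Q(√410) : Q] = 2. Hence [K : Q] = 2.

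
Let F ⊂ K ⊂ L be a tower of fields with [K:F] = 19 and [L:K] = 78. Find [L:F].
[L:F] = 1482

The tower law says that for any tower of field extensions F ⊂ K ⊂ L with finite degrees, [L:F] = [L:K] · [K:F]. Here this gives [L:F] = 78 · 19 = 1482.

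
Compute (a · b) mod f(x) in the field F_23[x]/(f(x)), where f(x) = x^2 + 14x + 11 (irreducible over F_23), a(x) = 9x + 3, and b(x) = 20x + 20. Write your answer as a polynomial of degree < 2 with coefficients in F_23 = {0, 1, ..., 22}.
a · b ≡ 20x + 12 (mod f(x))

Multiply in F_23[x]: a(x)·b(x) = (9x + 3)·(20x + 20) = 19x^2 + 10x + 14. This has degree ≥ 2, so divide by f(x) over F_23: 19x^2 + 10x + 14 = (19)·(x^2 + 14x + 11) + (20x + 12). Hence a·b ≡ 20x + 12 (mod f). (F_23[x]/(f) is a field with 23^2 = 529 elements since f is irreducible of degree 2.)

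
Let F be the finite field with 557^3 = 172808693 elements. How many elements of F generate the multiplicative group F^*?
There are φ(172808692) = 73516464 primitive elements

F_q^* is cyclic of order q - 1 = 172808692. A cyclic group of order m has exactly φ(m) generators. Here m = 172808692 = 2^2 · 7^2 · 139 · 6343, so the number of primitive elements is φ(172808692) = 73516464.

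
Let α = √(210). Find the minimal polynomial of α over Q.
m_α(x) = x^2 - 210

α satisfies α^2 - 210 = 0, so x^2 - 210 annihilates α. Since d = 210 is squarefree and ≠ 1, it is not a perfect square in Q, so x^2 - 210 has no rational root and is therefore irreducible over Q (a degree-2 polynomial over a field is irreducible iff it has no root). Hence m_α(x) = x^2 - 210.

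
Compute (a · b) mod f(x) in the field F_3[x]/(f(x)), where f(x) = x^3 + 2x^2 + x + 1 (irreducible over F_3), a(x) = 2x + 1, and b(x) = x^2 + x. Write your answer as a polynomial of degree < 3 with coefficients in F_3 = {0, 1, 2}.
a · b ≡ 2x^2 + 2x + 1 (mod f(x))

Multiply in F_3[x]: a(x)·b(x) = (2x + 1)·(x^2 + x) = 2x^3 + x. This has degree ≥ 3, so divide by f(x) over F_3: 2x^3 + x = (2)·(x^3 + 2x^2 + x + 1) + (2x^2 + 2x + 1). Hence a·b ≡ 2x^2 + 2x + 1 (mod f). (F_3[x]/(f) is a field with 3^3 = 27 elements since f is irreducible of degree 3.)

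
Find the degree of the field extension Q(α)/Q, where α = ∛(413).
[Q(α):Q] = 3

The minimal polynomial of α is x^3 - 413, irreducible over Q since 413 is not a perfect cube (so x^3 - 413 has no rational root). Hence [Q(α):Q] = deg(m_α) = 3.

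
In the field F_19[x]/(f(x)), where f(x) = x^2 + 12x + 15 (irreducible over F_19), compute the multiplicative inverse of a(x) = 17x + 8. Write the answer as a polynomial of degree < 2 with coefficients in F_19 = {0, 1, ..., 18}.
a(x)^(-1) ≡ 16x + 9 (mod f(x))

Since f is irreducible over F_19, F_19[x]/(f) is a field and a(x) ≠ 0 has an inverse. Apply the extended Euclidean algorithm to f(x) and a(x) in F_19[x]: f(x) = (9x + 11)·a(x) + (3). The last nonzero remainder is the constant 3 = gcd(f, a) in F_19. Back-substituting through the division chain expresses 3 = s(x)·a(x) + t(x)·f(x) with s(x) ≡ 10x + 8 (mod f), so (10x + 8)·a(x) ≡ 3 (mod f). Multiplying by 3^(-1) ≡ 13 in F_19 gives a(x)^(-1) ≡ 13·(10x + 8) ≡ 16x + 9 (mod f). Check: (17x + 8)·(16x + 9) = 6x^2 + 15x + 15 ≡ 1 (mod x^2 + 12x + 15).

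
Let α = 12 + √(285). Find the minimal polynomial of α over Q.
m_α(x) = x^2 - 24x - 141

From α - 12 = √(285), squaring gives (α - 12)^2 = 285, i.e. α^2 - 24α + 144 = 285, so α^2 - 24α - 141 = 0. The discriminant of x^2 - 24x - 141 is (-24)^2 - 4·(-141) = 576 + 564 = 1140, and 4·(285) is not a perfect square in Q since 285 is squarefree and ≠ 1. Hence x^2 - 24x - 141 is irreducible over Q and is the minimal polynomial of α.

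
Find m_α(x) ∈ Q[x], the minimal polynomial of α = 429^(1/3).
m_α(x) = x^3 - 429

α satisfies α^3 = 429, so x^3 - 429 annihilates α. By the rational root test, a rational root p/q (in lowest terms) of x^3 - 429 would satisfy p^3 = 429 q^3, forcing q = 1 and p^3 = 429; but 429 is not a perfect cube, contradiction. A monic cubic over Q with no rational root is irreducible (any nontrivial factorization would include a linear factor). Hence x^3 - 429 is the minimal polynomial of α, and in particular [Q(α):Q] = 3.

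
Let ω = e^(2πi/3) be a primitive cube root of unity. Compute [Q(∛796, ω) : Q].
[Q(∛796, ω) : Q] = 6

[Q(∛796):Q] = 3 (min poly x^3 - 796, irreducible since 796 is not a perfect cube). [Q(ω):Q] = 2 (min poly x^2 + x + 1). Since Q(∛796) ⊂ R and ω ∉ R, we have ω ∉ Q(∛796), so x^2 + x + 1 remains irreducible over Q(∛796) and [Q(∛796, ω) : Q(∛796)] = 2. By the tower law, [Q(∛796, ω) : Q] = 3 · 2 = 6. (In fact Q(∛796, ω) is the splitting field of x^3 - 796 over Q.)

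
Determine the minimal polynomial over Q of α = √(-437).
m_α(x) = x^2 + 437

α satisfies α^2 + 437 = 0, so x^2 + 437 annihilates α. Since d = -437 is squarefree and ≠ 1, it is not a perfect square in Q, so x^2 + 437 has no rational root and is therefore irreducible over Q (a degree-2 polynomial over a field is irreducible iff it has no root). Hence m_α(x) = x^2 + 437.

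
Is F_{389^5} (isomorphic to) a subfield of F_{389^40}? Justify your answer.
Yes: F_{389^5} is a subfield of F_{389^40}

F_{p^m} embeds in F_{p^n} iff m | n (since F_{p^n} is the splitting field of x^(p^n) - x, and F_{p^m} ⊂ F_{p^n} forces p^n to be a power of p^m, i.e. m | n; conversely if m | n then every root of x^(p^m) - x is a root of x^(p^n) - x). Here 5 | 40 (since 40 = 8·5), so F_{389^5} is a subfield of F_{389^40}, and [F_{389^40} : F_{389^5}] = 40/5 = 8.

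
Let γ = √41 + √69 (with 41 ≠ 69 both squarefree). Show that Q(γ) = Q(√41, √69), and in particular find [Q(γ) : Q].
[Q(γ) : Q] = 4 (equivalently, Q(γ) = Q(√41, √69))

Obviously Q(γ) ⊆ Q(√41, √69), and [Q(√41, √69):Q] = 4 (since 41, 69 are distinct squarefree integers > 1 with 2829 not a perfect square). To show equality we compute the minimal polynomial of γ. From γ = √41 + √69: γ^2 = 41 + 2√(2829) + 69 = 110 + 2√(2829), so γ^2 - 110 = 2√(2829); squaring, (γ^2 - 110)^2 = 4·2829, i.e. γ^4 - 220γ^2 + 12100 - 11316 = 0, i.e. γ^4 - 220γ^2 + 784 = 0. So γ is a root of x^4 - 220x^2 + 784. This polynomial is irreducible over Q: it has no rational root (each ±√41 ± √69 is irrational), and any factorization into two quadratics over Q would force √(2829) ∈ Q (pairing opposite roots) or √41, √69 ∈ Q (other pairings), all impossible. Hence [Q(γ):Q] = 4 = [Q(√41, √69):Q], so Q(γ) = Q(√41, √69).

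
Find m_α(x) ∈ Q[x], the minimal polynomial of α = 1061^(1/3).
m_α(x) = x^3 - 1061

α satisfies α^3 = 1061, so x^3 - 1061 annihilates α. By the rational root test, a rational root p/q (in lowest terms) of x^3 - 1061 would satisfy p^3 = 1061 q^3, forcing q = 1 and p^3 = 1061; but 1061 is not a perfect cube, contradiction. A monic cubic over Q with no rational root is irreducible (any nontrivial factorization would include a linear factor). Hence x^3 - 1061 is the minimal polynomial of α, and in particular [Q(α):Q] = 3.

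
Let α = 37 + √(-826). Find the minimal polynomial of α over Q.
m_α(x) = x^2 - 74x + 2195

From α - 37 = √(-826), squaring gives (α - 37)^2 = -826, i.e. α^2 - 74α + 1369 = -826, so α^2 - 74α + 2195 = 0. The discriminant of x^2 - 74x + 2195 is (-74)^2 - 4·(2195) = 5476 - 8780 = -3304, and 4·(-826) is not a perfect square in Q since -826 is squarefree and ≠ 1. Hence x^2 - 74x + 2195 is irreducible over Q and is the minimal polynomial of α.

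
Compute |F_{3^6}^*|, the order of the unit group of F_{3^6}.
|F_{3^6}^*| = 728

F_{3^6} has 3^6 = 729 elements; its multiplicative group consists of all nonzero elements, so |F_{3^6}^*| = 729 - 1 = 728. (It is cyclic since any finite subgroup of the multiplicative group of a field is cyclic.)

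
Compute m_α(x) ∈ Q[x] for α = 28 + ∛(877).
m_α(x) = x^3 - 84x^2 + 2352x - 22829

Set β = α - 28 = ∛(877), so β^3 = 877. Then (α - 28)^3 - 877 = 0, i.e. α is a root of g(x) = (x - 28)^3 - 877 = x^3 - 84x^2 + 2352x - 22829. Since g(x) = h(x - 28) where h(x) = x^3 - 877, and h is irreducible over Q (because 877 is not a perfect cube, so h has no rational root, and a monic cubic with no rational root is irreducible), g is also irreducible (irreducibility is preserved under the substitution x → x - 28). Hence m_α(x) = x^3 - 84x^2 + 2352x - 22829.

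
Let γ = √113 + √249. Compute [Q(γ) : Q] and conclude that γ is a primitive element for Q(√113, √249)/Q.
[Q(γ) : Q] = 4 (equivalently, Q(γ) = Q(√113, √249))

Obviously Q(γ) ⊆ Q(√113, √249), and [Q(√113, √249):Q] = 4 (since 113, 249 are distinct squarefree integers > 1 with 28137 not a perfect square). To show equality we compute the minimal polynomial of γ. From γ = √113 + √249: γ^2 = 113 + 2√(28137) + 249 = 362 + 2√(28137), so γ^2 - 362 = 2√(28137); squaring, (γ^2 - 362)^2 = 4·28137, i.e. γ^4 - 724γ^2 + 131044 - 112548 = 0, i.e. γ^4 - 724γ^2 + 18496 = 0. So γ is a root of x^4 - 724x^2 + 18496. This polynomial is irreducible over Q: it has no rational root (each ±√113 ± √249 is irrational), and any factorization into two quadratics over Q would force √(28137) ∈ Q (pairing opposite roots) or √113, √249 ∈ Q (other pairings), all impossible. Hence [Q(γ):Q] = 4 = [Q(√113, √249):Q], so Q(γ) = Q(√113, √249).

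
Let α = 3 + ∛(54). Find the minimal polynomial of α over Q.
m_α(x) = x^3 - 9x^2 + 27x - 81

Set β = α - 3 = ∛(54), so β^3 = 54. Then (α - 3)^3 - 54 = 0, i.e. α is a root of g(x) = (x - 3)^3 - 54 = x^3 - 9x^2 + 27x - 81. Since g(x) = h(x - 3) where h(x) = x^3 - 54, and h is irreducible over Q (because 54 is not a perfect cube, so h has no rational root, and a monic cubic with no rational root is irreducible), g is also irreducible (irreducibility is preserved under the substitution x → x - 3). Hence m_α(x) = x^3 - 9x^2 + 27x - 81.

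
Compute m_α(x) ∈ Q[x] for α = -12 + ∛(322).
m_α(x) = x^3 + 36x^2 + 432x + 1406

Set β = α + 12 = ∛(322), so β^3 = 322. Then (α + 12)^3 - 322 = 0, i.e. α is a root of g(x) = (x + 12)^3 - 322 = x^3 + 36x^2 + 432x + 1406. Since g(x) = h(x + 12) where h(x) = x^3 - 322, and h is irreducible over Q (because 322 is not a perfect cube, so h has no rational root, and a monic cubic with no rational root is irreducible), g is also irreducible (irreducibility is preserved under the substitution x → x + 12). Hence m_α(x) = x^3 + 36x^2 + 432x + 1406.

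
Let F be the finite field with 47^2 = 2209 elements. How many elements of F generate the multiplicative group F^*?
There are φ(2208) = 704 primitive elements

F_q^* is cyclic of order q - 1 = 2208. A cyclic group of order m has exactly φ(m) generators. Here m = 2208 = 2^5 · 3 · 23, so the number of primitive elements is φ(2208) = 704.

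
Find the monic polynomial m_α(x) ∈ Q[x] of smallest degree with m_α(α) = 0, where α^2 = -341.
m_α(x) = x^2 + 341

α satisfies α^2 + 341 = 0, so x^2 + 341 annihilates α. Since d = -341 is squarefree and ≠ 1, it is not a perfect square in Q, so x^2 + 341 has no rational root and is therefore irreducible over Q (a degree-2 polynomial over a field is irreducible iff it has no root). Hence m_α(x) = x^2 + 341.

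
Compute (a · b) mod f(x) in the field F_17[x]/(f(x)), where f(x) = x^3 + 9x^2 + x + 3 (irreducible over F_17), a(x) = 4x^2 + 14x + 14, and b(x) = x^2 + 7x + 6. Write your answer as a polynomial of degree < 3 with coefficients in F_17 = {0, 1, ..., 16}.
a · b ≡ 10x^2 + 11x + 15 (mod f(x))

Multiply in F_17[x]: a(x)·b(x) = (4x^2 + 14x + 14)·(x^2 + 7x + 6) = 4x^4 + 8x^3 + 12x + 16. This has degree ≥ 3, so divide by f(x) over F_17: 4x^4 + 8x^3 + 12x + 16 = (4x + 6)·(x^3 + 9x^2 + x + 3) + (10x^2 + 11x + 15). Hence a·b ≡ 10x^2 + 11x + 15 (mod f). (F_17[x]/(f) is a field with 17^3 = 4913 elements since f is irreducible of degree 3.)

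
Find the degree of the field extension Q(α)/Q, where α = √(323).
[Q(α):Q] = 2

[Q(α):Q] equals the degree of the minimal polynomial of α. Here α^2 = 323 and x^2 - 323 is irreducible (d = 323 is squarefree, ≠ 1, hence not a square), so deg(m_α) = 2. Thus [Q(α):Q] = 2.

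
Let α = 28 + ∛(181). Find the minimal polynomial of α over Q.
m_α(x) = x^3 - 84x^2 + 2352x - 22133

Set β = α - 28 = ∛(181), so β^3 = 181. Then (α - 28)^3 - 181 = 0, i.e. α is a root of g(x) = (x - 28)^3 - 181 = x^3 - 84x^2 + 2352x - 22133. Since g(x) = h(x - 28) where h(x) = x^3 - 181, and h is irreducible over Q (because 181 is not a perfect cube, so h has no rational root, and a monic cubic with no rational root is irreducible), g is also irreducible (irreducibility is preserved under the substitution x → x - 28). Hence m_α(x) = x^3 - 84x^2 + 2352x - 22133.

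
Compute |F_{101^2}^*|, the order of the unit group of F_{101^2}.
|F_{101^2}^*| = 10200

F_{101^2} has 101^2 = 10201 elements; its multiplicative group consists of all nonzero elements, so |F_{101^2}^*| = 10201 - 1 = 10200. (It is cyclic since any finite subgroup of the multiplicative group of a field is cyclic.)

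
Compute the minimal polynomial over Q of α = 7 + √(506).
m_α(x) = x^2 - 14x - 457

From α - 7 = √(506), squaring gives (α - 7)^2 = 506, i.e. α^2 - 14α + 49 = 506, so α^2 - 14α - 457 = 0. The discriminant of x^2 - 14x - 457 is (-14)^2 - 4·(-457) = 196 + 1828 = 2024, and 4·(506) is not a perfect square in Q since 506 is squarefree and ≠ 1. Hence x^2 - 14x - 457 is irreducible over Q and is the minimal polynomial of α.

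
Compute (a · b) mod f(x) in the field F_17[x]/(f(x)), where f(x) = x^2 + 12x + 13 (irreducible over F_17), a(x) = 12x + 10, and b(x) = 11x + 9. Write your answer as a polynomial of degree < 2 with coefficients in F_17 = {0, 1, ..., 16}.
a · b ≡ 11x + 6 (mod f(x))

Multiply in F_17[x]: a(x)·b(x) = (12x + 10)·(11x + 9) = 13x^2 + 14x + 5. This has degree ≥ 2, so divide by f(x) over F_17: 13x^2 + 14x + 5 = (13)·(x^2 + 12x + 13) + (11x + 6). Hence a·b ≡ 11x + 6 (mod f). (F_17[x]/(f) is a field with 17^2 = 289 elements since f is irreducible of degree 2.)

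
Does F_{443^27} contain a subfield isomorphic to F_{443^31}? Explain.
No: F_{443^31} is not a subfield of F_{443^27}

F_{p^m} embeds in F_{p^n} iff m | n. Here 31 ∤ 27 (since 27 = 0·31 + 27 with remainder 27 ≠ 0), so F_{443^31} is not a subfield of F_{443^27}. Equivalently: if it were, the tower law would give 31 = [F_{443^31}:F_443] dividing [F_{443^27}:F_443] = 27, contradiction.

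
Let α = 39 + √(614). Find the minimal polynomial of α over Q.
m_α(x) = x^2 - 78x + 907

From α - 39 = √(614), squaring gives (α - 39)^2 = 614, i.e. α^2 - 78α + 1521 = 614, so α^2 - 78α + 907 = 0. The discriminant of x^2 - 78x + 907 is (-78)^2 - 4·(907) = 6084 - 3628 = 2456, and 4·(614) is not a perfect square in Q since 614 is squarefree and ≠ 1. Hence x^2 - 78x + 907 is irreducible over Q and is the minimal polynomial of α.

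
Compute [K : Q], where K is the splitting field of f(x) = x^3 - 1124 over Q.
[K : Q] = 6

The roots of x^3 - 1124 are ∛1124, ω∛1124, ω^2∛1124 where ω = e^(2πi/3) is a primitive cube root of unity, so K = Q(∛1124, ω). Now [Q(∛1124):Q] = 3 (since 1124 is not a perfect cube, x^3 - 1124 is irreducible) and [Q(ω):Q] = 2. Both 2 and 3 divide [K:Q], and [K:Q] ≤ 3·2 = 6, so [K:Q] = 6. (Equivalently: Q(∛1124) ⊂ R but ω ∉ R, so [K : Q(∛1124)] = 2.)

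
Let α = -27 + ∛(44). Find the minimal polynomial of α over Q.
m_α(x) = x^3 + 81x^2 + 2187x + 19639

Set β = α + 27 = ∛(44), so β^3 = 44. Then (α + 27)^3 - 44 = 0, i.e. α is a root of g(x) = (x + 27)^3 - 44 = x^3 + 81x^2 + 2187x + 19639. Since g(x) = h(x + 27) where h(x) = x^3 - 44, and h is irreducible over Q (because 44 is not a perfect cube, so h has no rational root, and a monic cubic with no rational root is irreducible), g is also irreducible (irreducibility is preserved under the substitution x → x + 27). Hence m_α(x) = x^3 + 81x^2 + 2187x + 19639.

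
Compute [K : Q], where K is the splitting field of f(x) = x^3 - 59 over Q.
[K : Q] = 6

The roots of x^3 - 59 are ∛59, ω∛59, ω^2∛59 where ω = e^(2πi/3) is a primitive cube root of unity, so K = Q(∛59, ω). Now [Q(∛59):Q] = 3 (since 59 is not a perfect cube, x^3 - 59 is irreducible) and [Q(ω):Q] = 2. Both 2 and 3 divide [K:Q], and [K:Q] ≤ 3·2 = 6, so [K:Q] = 6. (Equivalently: Q(∛59) ⊂ R but ω ∉ R, so [K : Q(∛59)] = 2.)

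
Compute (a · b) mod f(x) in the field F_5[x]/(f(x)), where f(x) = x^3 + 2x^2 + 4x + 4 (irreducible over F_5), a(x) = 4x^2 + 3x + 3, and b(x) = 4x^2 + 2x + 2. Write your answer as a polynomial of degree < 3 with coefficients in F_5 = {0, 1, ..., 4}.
a · b ≡ x^2 + x + 4 (mod f(x))

Multiply in F_5[x]: a(x)·b(x) = (4x^2 + 3x + 3)·(4x^2 + 2x + 2) = x^4 + x^2 + 2x + 1. This has degree ≥ 3, so divide by f(x) over F_5: x^4 + x^2 + 2x + 1 = (x + 3)·(x^3 + 2x^2 + 4x + 4) + (x^2 + x + 4). Hence a·b ≡ x^2 + x + 4 (mod f). (F_5[x]/(f) is a field with 5^3 = 125 elements since f is irreducible of degree 3.)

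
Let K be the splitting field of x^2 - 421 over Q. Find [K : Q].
[K : Q] = 2

f(x) = x^2 - 421 factors as (x - √421)(x + √421). The splitting field is K = Q(√421). Since 421 is squarefree and > 1, it is not a perfect square, so x^2 - 421 is irreducible over Q and [Q(√421) : Q] = 2. Hence [K : Q] = 2.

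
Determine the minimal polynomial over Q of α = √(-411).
m_α(x) = x^2 + 411

α satisfies α^2 + 411 = 0, so x^2 + 411 annihilates α. Since d = -411 is squarefree and ≠ 1, it is not a perfect square in Q, so x^2 + 411 has no rational root and is therefore irreducible over Q (a degree-2 polynomial over a field is irreducible iff it has no root). Hence m_α(x) = x^2 + 411.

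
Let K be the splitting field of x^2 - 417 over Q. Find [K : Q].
[K : Q] = 2

f(x) = x^2 - 417 factors as (x - √417)(x + √417). The splitting field is K = Q(√417). Since 417 is squarefree and > 1, it is not a perfect square, so x^2 - 417 is irreducible over Q and [Q(√417) : Q] = 2. Hence [K : Q] = 2.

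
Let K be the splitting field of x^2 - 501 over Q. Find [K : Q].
[K : Q] = 2

f(x) = x^2 - 501 factors as (x - √501)(x + √501). The splitting field is K = Q(√501). Since 501 is squarefree and > 1, it is not a perfect square, so x^2 - 501 is irreducible over Q and [Q(√501) : Q] = 2. Hence [K : Q] = 2.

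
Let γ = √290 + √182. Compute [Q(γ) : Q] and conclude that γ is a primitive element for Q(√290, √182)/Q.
[Q(γ) : Q] = 4 (equivalently, Q(γ) = Q(√290, √182))

Obviously Q(γ) ⊆ Q(√290, √182), and [Q(√290, √182):Q] = 4 (since 290, 182 are distinct squarefree integers > 1 with 52780 not a perfect square). To show equality we compute the minimal polynomial of γ. From γ = √290 + √182: γ^2 = 290 + 2√(52780) + 182 = 472 + 2√(52780), so γ^2 - 472 = 2√(52780); squaring, (γ^2 - 472)^2 = 4·52780, i.e. γ^4 - 944γ^2 + 222784 - 211120 = 0, i.e. γ^4 - 944γ^2 + 11664 = 0. So γ is a root of x^4 - 944x^2 + 11664. This polynomial is irreducible over Q: it has no rational root (each ±√290 ± √182 is irrational), and any factorization into two quadratics over Q would force √(52780) ∈ Q (pairing opposite roots) or √290, √182 ∈ Q (other pairings), all impossible. Hence [Q(γ):Q] = 4 = [Q(√290, √182):Q], so Q(γ) = Q(√290, √182).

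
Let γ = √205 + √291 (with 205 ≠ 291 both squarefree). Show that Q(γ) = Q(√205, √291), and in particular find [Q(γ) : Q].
[Q(γ) : Q] = 4 (equivalently, Q(γ) = Q(√205, √291))

Obviously Q(γ) ⊆ Q(√205, √291), and [Q(√205, √291):Q] = 4 (since 205, 291 are distinct squarefree integers > 1 with 59655 not a perfect square). To show equality we compute the minimal polynomial of γ. From γ = √205 + √291: γ^2 = 205 + 2√(59655) + 291 = 496 + 2√(59655), so γ^2 - 496 = 2√(59655); squaring, (γ^2 - 496)^2 = 4·59655, i.e. γ^4 - 992γ^2 + 246016 - 238620 = 0, i.e. γ^4 - 992γ^2 + 7396 = 0. So γ is a root of x^4 - 992x^2 + 7396. This polynomial is irreducible over Q: it has no rational root (each ±√205 ± √291 is irrational), and any factorization into two quadratics over Q would force √(59655) ∈ Q (pairing opposite roots) or √205, √291 ∈ Q (other pairings), all impossible. Hence [Q(γ):Q] = 4 = [Q(√205, √291):Q], so Q(γ) = Q(√205, √291).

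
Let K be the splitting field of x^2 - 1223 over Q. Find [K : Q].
[K : Q] = 2

f(x) = x^2 - 1223 factors as (x - √1223)(x + √1223). The splitting field is K = Q(√1223). Since 1223 is squarefree and > 1, it is not a perfect square, so x^2 - 1223 is irreducible over Q and [Q(√1223) : Q] = 2. Hence [K : Q] = 2.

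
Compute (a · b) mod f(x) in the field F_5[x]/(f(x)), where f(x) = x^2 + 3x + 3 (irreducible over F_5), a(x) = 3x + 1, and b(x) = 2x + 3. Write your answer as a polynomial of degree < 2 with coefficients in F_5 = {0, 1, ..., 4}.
a · b ≡ 3x (mod f(x))

Multiply in F_5[x]: a(x)·b(x) = (3x + 1)·(2x + 3) = x^2 + x + 3. This has degree ≥ 2, so divide by f(x) over F_5: x^2 + x + 3 = (1)·(x^2 + 3x + 3) + (3x). Hence a·b ≡ 3x (mod f). (F_5[x]/(f) is a field with 5^2 = 25 elements since f is irreducible of degree 2.)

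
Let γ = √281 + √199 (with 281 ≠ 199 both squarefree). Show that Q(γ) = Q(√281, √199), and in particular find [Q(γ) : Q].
[Q(γ) : Q] = 4 (equivalently, Q(γ) = Q(√281, √199))

Obviously Q(γ) ⊆ Q(√281, √199), and [Q(√281, √199):Q] = 4 (since 281, 199 are distinct squarefree integers > 1 with 55919 not a perfect square). To show equality we compute the minimal polynomial of γ. From γ = √281 + √199: γ^2 = 281 + 2√(55919) + 199 = 480 + 2√(55919), so γ^2 - 480 = 2√(55919); squaring, (γ^2 - 480)^2 = 4·55919, i.e. γ^4 - 960γ^2 + 230400 - 223676 = 0, i.e. γ^4 - 960γ^2 + 6724 = 0. So γ is a root of x^4 - 960x^2 + 6724. This polynomial is irreducible over Q: it has no rational root (each ±√281 ± √199 is irrational), and any factorization into two quadratics over Q would force √(55919) ∈ Q (pairing opposite roots) or √281, √199 ∈ Q (other pairings), all impossible. Hence [Q(γ):Q] = 4 = [Q(√281, √199):Q], so Q(γ) = Q(√281, √199).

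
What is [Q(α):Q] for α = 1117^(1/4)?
[Q(α):Q] = 4

α is a root of x^4 - 1117. By Eisenstein's criterion at the prime p = 1117 (which divides the constant term 1117 but p^2 = 1247689 does not, since 1117 is squarefree), x^4 - 1117 is irreducible over Q. Hence [Q(α):Q] = 4.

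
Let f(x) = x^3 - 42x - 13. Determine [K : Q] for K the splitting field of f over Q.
[K : Q] = 6

By the rational root test, any rational root of the monic integer polynomial f(x) = x^3 - 42x - 13 must be an integer dividing the constant term -13, i.e. one of ±{1, 13}. Evaluating: f(1) = -54, f(-1) = 28, f(13) = 1638, f(-13) = -1664; none is 0, so f has no rational root and is therefore irreducible over Q (a cubic with no linear factor over a field is irreducible). For an irreducible cubic, the Galois group is A_3 or S_3 according as the discriminant disc(f) = -4a^3 - 27b^2 = -4·(-42)^3 - 27·(-13)^2 = 291789 is or is not a square in Q. Here disc(f) = 291789 is not a perfect square in Q, so the Galois group of f over Q is not contained in A_3 and must be all of S_3. The splitting field has degree |S_3| = 6 over Q, so [K : Q] = 6.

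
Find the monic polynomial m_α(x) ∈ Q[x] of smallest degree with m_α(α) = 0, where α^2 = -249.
m_α(x) = x^2 + 249

α satisfies α^2 + 249 = 0, so x^2 + 249 annihilates α. Since d = -249 is squarefree and ≠ 1, it is not a perfect square in Q, so x^2 + 249 has no rational root and is therefore irreducible over Q (a degree-2 polynomial over a field is irreducible iff it has no root). Hence m_α(x) = x^2 + 249.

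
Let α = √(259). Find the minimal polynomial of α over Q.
m_α(x) = x^2 - 259

α satisfies α^2 - 259 = 0, so x^2 - 259 annihilates α. Since d = 259 is squarefree and ≠ 1, it is not a perfect square in Q, so x^2 - 259 has no rational root and is therefore irreducible over Q (a degree-2 polynomial over a field is irreducible iff it has no root). Hence m_α(x) = x^2 - 259.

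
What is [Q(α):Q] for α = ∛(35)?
[Q(α):Q] = 3

The minimal polynomial of α is x^3 - 35, irreducible over Q since 35 is not a perfect cube (so x^3 - 35 has no rational root). Hence [Q(α):Q] = deg(m_α) = 3.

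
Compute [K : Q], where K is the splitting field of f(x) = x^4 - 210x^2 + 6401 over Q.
[K : Q] = 4

Solving the quadratic in x^2: x^2 = (210 ± √(210^2 - 4·6401))/2 = (210 ± √18496)/2 = (210 ± 136)/2, giving x^2 = 37 or x^2 = 173. So f(x) = (x^2 - 37)(x^2 - 173) and the roots of f are ±√37, ±√173. Hence the splitting field is K = Q(√37, √173). Since 37 and 173 are distinct squarefree integers > 1, their product 6401 is not a perfect square, so √173 ∉ Q(√37). By the tower law [K:Q] = [Q(√37,√173):Q(√37)] · [Q(√37):Q] = 2 · 2 = 4.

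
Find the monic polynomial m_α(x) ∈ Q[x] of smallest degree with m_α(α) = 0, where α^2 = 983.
m_α(x) = x^2 - 983

α satisfies α^2 - 983 = 0, so x^2 - 983 annihilates α. Since d = 983 is squarefree and ≠ 1, it is not a perfect square in Q, so x^2 - 983 has no rational root and is therefore irreducible over Q (a degree-2 polynomial over a field is irreducible iff it has no root). Hence m_α(x) = x^2 - 983.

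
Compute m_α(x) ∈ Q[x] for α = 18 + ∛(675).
m_α(x) = x^3 - 54x^2 + 972x - 6507

Set β = α - 18 = ∛(675), so β^3 = 675. Then (α - 18)^3 - 675 = 0, i.e. α is a root of g(x) = (x - 18)^3 - 675 = x^3 - 54x^2 + 972x - 6507. Since g(x) = h(x - 18) where h(x) = x^3 - 675, and h is irreducible over Q (because 675 is not a perfect cube, so h has no rational root, and a monic cubic with no rational root is irreducible), g is also irreducible (irreducibility is preserved under the substitution x → x - 18). Hence m_α(x) = x^3 - 54x^2 + 972x - 6507.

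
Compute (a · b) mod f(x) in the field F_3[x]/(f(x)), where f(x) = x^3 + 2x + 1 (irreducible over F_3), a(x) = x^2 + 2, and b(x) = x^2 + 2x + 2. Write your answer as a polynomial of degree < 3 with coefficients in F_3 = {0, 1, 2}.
a · b ≡ 2x^2 + 2x + 2 (mod f(x))

Multiply in F_3[x]: a(x)·b(x) = (x^2 + 2)·(x^2 + 2x + 2) = x^4 + 2x^3 + x^2 + x + 1. This has degree ≥ 3, so divide by f(x) over F_3: x^4 + 2x^3 + x^2 + x + 1 = (x + 2)·(x^3 + 2x + 1) + (2x^2 + 2x + 2). Hence a·b ≡ 2x^2 + 2x + 2 (mod f). (F_3[x]/(f) is a field with 3^3 = 27 elements since f is irreducible of degree 3.)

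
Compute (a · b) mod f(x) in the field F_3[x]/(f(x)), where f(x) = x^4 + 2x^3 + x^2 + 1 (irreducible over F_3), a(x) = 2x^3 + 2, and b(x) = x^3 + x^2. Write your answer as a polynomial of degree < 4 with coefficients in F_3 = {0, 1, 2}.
a · b ≡ x^2 + 2x + 1 (mod f(x))

Multiply in F_3[x]: a(x)·b(x) = (2x^3 + 2)·(x^3 + x^2) = 2x^6 + 2x^5 + 2x^3 + 2x^2. This has degree ≥ 4, so divide by f(x) over F_3: 2x^6 + 2x^5 + 2x^3 + 2x^2 = (2x^2 + x + 2)·(x^4 + 2x^3 + x^2 + 1) + (x^2 + 2x + 1). Hence a·b ≡ x^2 + 2x + 1 (mod f). (F_3[x]/(f) is a field with 3^4 = 81 elements since f is irreducible of degree 4.)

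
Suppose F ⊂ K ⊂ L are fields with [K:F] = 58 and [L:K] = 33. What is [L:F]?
[L:F] = 1914

The tower law says that for any tower of field extensions F ⊂ K ⊂ L with finite degrees, [L:F] = [L:K] · [K:F]. Here this gives [L:F] = 33 · 58 = 1914.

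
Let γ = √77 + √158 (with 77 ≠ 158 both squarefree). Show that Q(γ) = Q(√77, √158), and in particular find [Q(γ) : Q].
[Q(γ) : Q] = 4 (equivalently, Q(γ) = Q(√77, √158))

Obviously Q(γ) ⊆ Q(√77, √158), and [Q(√77, √158):Q] = 4 (since 77, 158 are distinct squarefree integers > 1 with 12166 not a perfect square). To show equality we compute the minimal polynomial of γ. From γ = √77 + √158: γ^2 = 77 + 2√(12166) + 158 = 235 + 2√(12166), so γ^2 - 235 = 2√(12166); squaring, (γ^2 - 235)^2 = 4·12166, i.e. γ^4 - 470γ^2 + 55225 - 48664 = 0, i.e. γ^4 - 470γ^2 + 6561 = 0. So γ is a root of x^4 - 470x^2 + 6561. This polynomial is irreducible over Q: it has no rational root (each ±√77 ± √158 is irrational), and any factorization into two quadratics over Q would force √(12166) ∈ Q (pairing opposite roots) or √77, √158 ∈ Q (other pairings), all impossible. Hence [Q(γ):Q] = 4 = [Q(√77, √158):Q], so Q(γ) = Q(√77, √158).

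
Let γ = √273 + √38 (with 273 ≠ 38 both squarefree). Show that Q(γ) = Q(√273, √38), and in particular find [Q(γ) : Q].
[Q(γ) : Q] = 4 (equivalently, Q(γ) = Q(√273, √38))

Obviously Q(γ) ⊆ Q(√273, √38), and [Q(√273, √38):Q] = 4 (since 273, 38 are distinct squarefree integers > 1 with 10374 not a perfect square). To show equality we compute the minimal polynomial of γ. From γ = √273 + √38: γ^2 = 273 + 2√(10374) + 38 = 311 + 2√(10374), so γ^2 - 311 = 2√(10374); squaring, (γ^2 - 311)^2 = 4·10374, i.e. γ^4 - 622γ^2 + 96721 - 41496 = 0, i.e. γ^4 - 622γ^2 + 55225 = 0. So γ is a root of x^4 - 622x^2 + 55225. This polynomial is irreducible over Q: it has no rational root (each ±√273 ± √38 is irrational), and any factorization into two quadratics over Q would force √(10374) ∈ Q (pairing opposite roots) or √273, √38 ∈ Q (other pairings), all impossible. Hence [Q(γ):Q] = 4 = [Q(√273, √38):Q], so Q(γ) = Q(√273, √38).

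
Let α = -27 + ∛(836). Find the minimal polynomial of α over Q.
m_α(x) = x^3 + 81x^2 + 2187x + 18847

Set β = α + 27 = ∛(836), so β^3 = 836. Then (α + 27)^3 - 836 = 0, i.e. α is a root of g(x) = (x + 27)^3 - 836 = x^3 + 81x^2 + 2187x + 18847. Since g(x) = h(x + 27) where h(x) = x^3 - 836, and h is irreducible over Q (because 836 is not a perfect cube, so h has no rational root, and a monic cubic with no rational root is irreducible), g is also irreducible (irreducibility is preserved under the substitution x → x + 27). Hence m_α(x) = x^3 + 81x^2 + 2187x + 18847.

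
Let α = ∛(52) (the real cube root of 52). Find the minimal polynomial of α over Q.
m_α(x) = x^3 - 52

α satisfies α^3 = 52, so x^3 - 52 annihilates α. By the rational root test, a rational root p/q (in lowest terms) of x^3 - 52 would satisfy p^3 = 52 q^3, forcing q = 1 and p^3 = 52; but 52 is not a perfect cube, contradiction. A monic cubic over Q with no rational root is irreducible (any nontrivial factorization would include a linear factor). Hence x^3 - 52 is the minimal polynomial of α, and in particular [Q(α):Q] = 3.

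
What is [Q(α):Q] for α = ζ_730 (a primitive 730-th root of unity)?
[Q(α):Q] = 288

The minimal polynomial of ζ_730 over Q is the 730-th cyclotomic polynomial Φ_730(x), which is irreducible over Q and has degree φ(730) = 288. Hence [Q(α):Q] = φ(730) = 288.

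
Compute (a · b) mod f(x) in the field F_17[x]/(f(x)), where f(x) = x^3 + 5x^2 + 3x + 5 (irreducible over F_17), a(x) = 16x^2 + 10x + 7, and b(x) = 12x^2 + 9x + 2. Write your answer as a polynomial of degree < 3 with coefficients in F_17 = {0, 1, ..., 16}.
a · b ≡ 16x^2 + 4x + 9 (mod f(x))

Multiply in F_17[x]: a(x)·b(x) = (16x^2 + 10x + 7)·(12x^2 + 9x + 2) = 5x^4 + 9x^3 + 2x^2 + 15x + 14. This has degree ≥ 3, so divide by f(x) over F_17: 5x^4 + 9x^3 + 2x^2 + 15x + 14 = (5x + 1)·(x^3 + 5x^2 + 3x + 5) + (16x^2 + 4x + 9). Hence a·b ≡ 16x^2 + 4x + 9 (mod f). (F_17[x]/(f) is a field with 17^3 = 4913 elements since f is irreducible of degree 3.)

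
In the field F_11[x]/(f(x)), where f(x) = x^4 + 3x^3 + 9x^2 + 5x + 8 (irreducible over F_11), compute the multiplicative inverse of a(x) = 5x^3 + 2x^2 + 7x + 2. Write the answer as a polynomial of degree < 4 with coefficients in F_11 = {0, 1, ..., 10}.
a(x)^(-1) ≡ 4x^3 + x^2 + 6x + 2 (mod f(x))

Since f is irreducible over F_11, F_11[x]/(f) is a field and a(x) ≠ 0 has an inverse. Apply the extended Euclidean algorithm to f(x) and a(x) in F_11[x]: f(x) = (9x + 8)·a(x) + (7x^2 + 8x + 3);  a(x) = (7x + 8)·(7x^2 + 8x + 3) + (10x);  (7x^2 + 8x + 3) = (4x + 3)·(10x) + (3). The last nonzero remainder is the constant 3 = gcd(f, a) in F_11. Back-substituting through the division chain expresses 3 = s(x)·a(x) + t(x)·f(x) with s(x) ≡ x^3 + 3x^2 + 7x + 6 (mod f), so (x^3 + 3x^2 + 7x + 6)·a(x) ≡ 3 (mod f). Multiplying by 3^(-1) ≡ 4 in F_11 gives a(x)^(-1) ≡ 4·(x^3 + 3x^2 + 7x + 6) ≡ 4x^3 + x^2 + 6x + 2 (mod f). Check: (5x^3 + 2x^2 + 7x + 2)·(4x^3 + x^2 + 6x + 2) = 9x^6 + 2x^5 + 5x^4 + 4x^3 + 4x^2 + 4x + 4 ≡ 1 (mod x^4 + 3x^3 + 9x^2 + 5x + 8).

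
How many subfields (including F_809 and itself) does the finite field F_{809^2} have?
F_{809^2} has 2 subfields

The subfields of F_{p^n} are exactly the fields F_{p^d} for d | n (each is the fixed field of the unique index-d subgroup of Gal(F_{p^n}/F_p) ≅ Z/nZ). The divisors of n = 2 are {1, 2}, giving 2 subfields: F_{809^1}, F_{809^2}.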